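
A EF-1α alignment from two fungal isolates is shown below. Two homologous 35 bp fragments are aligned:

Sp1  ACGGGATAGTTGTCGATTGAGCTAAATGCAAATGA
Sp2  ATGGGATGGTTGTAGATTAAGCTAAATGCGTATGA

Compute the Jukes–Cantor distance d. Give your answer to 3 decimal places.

0.195

The sequences differ at 6 of 35 sites (2, 8, 14, 19, 30, 31), so p = 6/35 ≈ 0.171429.
d = −(3/4) ln(1 − 4p/3) = −0.75 ln(1 − 0.228572) = −0.75 ln(0.771428)
  = −0.75 × (-0.259512) = 0.194634 substitutions/site.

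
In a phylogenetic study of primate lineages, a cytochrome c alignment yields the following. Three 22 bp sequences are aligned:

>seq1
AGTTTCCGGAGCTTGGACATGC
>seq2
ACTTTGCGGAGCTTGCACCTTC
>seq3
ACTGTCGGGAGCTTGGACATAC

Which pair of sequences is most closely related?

seq1 and seq3

seq1–seq2: 5/22 differ, p = 0.227, d = 0.271.
seq1–seq3: 4/22 differ, p = 0.182, d = 0.208.
seq2–seq3: 6/22 differ, p = 0.273, d = 0.339.
The smallest distance is between seq1 and seq3.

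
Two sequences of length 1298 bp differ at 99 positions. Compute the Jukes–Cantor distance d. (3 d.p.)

0.080

p = 99/1298 ≈ 0.076271.
d = −(3/4) ln(1 − 4p/3) = −0.75 ln(1 − 0.101695) = −0.75 ln(0.898305)
  = −0.75 × (-0.107246) = 0.080435 substitutions/site.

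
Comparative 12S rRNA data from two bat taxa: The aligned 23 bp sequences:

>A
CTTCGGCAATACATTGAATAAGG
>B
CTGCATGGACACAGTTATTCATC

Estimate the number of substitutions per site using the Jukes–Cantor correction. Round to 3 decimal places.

The sequences differ at 12 of 23 sites, so p = 12/23 ≈ 0.521739.
d = −(3/4) ln(1 − 4p/3) = −0.75 ln(1 − 0.695652) = −0.75 ln(0.304348)
  = −0.75 × (-1.189583) = 0.892187 substitutions/site.

0.892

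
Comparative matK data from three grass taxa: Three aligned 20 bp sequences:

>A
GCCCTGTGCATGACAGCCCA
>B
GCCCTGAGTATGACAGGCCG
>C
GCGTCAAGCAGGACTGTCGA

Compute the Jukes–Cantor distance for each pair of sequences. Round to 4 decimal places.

d(A,B) = 0.2326, d(A,C) = 0.6872, d(B,C) = 0.8240

A–B: 4/20 sites differ → p = 0.2, d = −0.75 ln(1 − 0.266667) = 0.232617 ≈ 0.2326.
A–C: 9/20 sites differ → p = 0.45, d = −0.75 ln(1 − 0.6) = 0.687218 ≈ 0.6872.
B–C: 10/20 sites differ → p = 0.5, d = −0.75 ln(1 − 0.666667) = 0.823960 ≈ 0.8240.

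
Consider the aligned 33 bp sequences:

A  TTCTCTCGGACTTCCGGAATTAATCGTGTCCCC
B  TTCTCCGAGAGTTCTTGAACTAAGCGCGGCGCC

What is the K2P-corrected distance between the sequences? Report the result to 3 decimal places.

Of 33 sites, 5 differences are transitions and 6 are transversions, so P = 5/33 ≈ 0.151515 and Q = 6/33 ≈ 0.181818.
Under the Kimura two-parameter model, d = −½ ln(1 − 2P − Q) − ¼ ln(1 − 2Q).
1 − 2P − Q = 0.515152, giving −½ ln(0.515152) = 0.331647.
1 − 2Q = 0.636364, giving −¼ ln(0.636364) = 0.112996.
d = 0.331647 + 0.112996 = 0.444643.

0.445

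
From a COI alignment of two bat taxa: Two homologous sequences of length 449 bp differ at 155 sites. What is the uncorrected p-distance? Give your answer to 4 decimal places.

0.3452

p = 155/449 = 0.345211… ≈ 0.3452 (to 4 d.p.).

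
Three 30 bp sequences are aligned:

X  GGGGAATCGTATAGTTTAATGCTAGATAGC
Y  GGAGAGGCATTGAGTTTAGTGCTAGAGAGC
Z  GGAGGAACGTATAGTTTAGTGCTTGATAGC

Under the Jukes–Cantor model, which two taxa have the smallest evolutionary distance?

X and Z

X–Y: 8/30 differ, p = 0.267, d = 0.330.
X–Z: 5/30 differ, p = 0.167, d = 0.188.
Y–Z: 8/30 differ, p = 0.267, d = 0.330.
The smallest distance is between X and Z.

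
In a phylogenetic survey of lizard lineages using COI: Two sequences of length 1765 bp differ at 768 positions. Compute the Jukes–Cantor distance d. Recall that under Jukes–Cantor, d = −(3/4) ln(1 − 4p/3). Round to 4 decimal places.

0.6509

p = 768/1765 ≈ 0.435127.
d = −(3/4) ln(1 − 4p/3) = −0.75 ln(1 − 0.580169) = −0.75 ln(0.419831)
  = −0.75 × (-0.867903) = 0.650927 substitutions/site.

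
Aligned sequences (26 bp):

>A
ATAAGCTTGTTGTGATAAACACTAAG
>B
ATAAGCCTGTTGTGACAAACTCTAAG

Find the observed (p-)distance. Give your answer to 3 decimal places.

0.115

The sequences differ at 3 of 26 positions (sites 7, 16, 21).
p = 3/26 = 0.115384… ≈ 0.115 (to 3 d.p.).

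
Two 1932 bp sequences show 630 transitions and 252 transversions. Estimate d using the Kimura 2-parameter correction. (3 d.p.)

P = 630/1932 ≈ 0.326087 and Q = 252/1932 ≈ 0.130435.
Under the Kimura two-parameter model, d = −½ ln(1 − 2P − Q) − ¼ ln(1 − 2Q).
1 − 2P − Q = 0.217391, giving −½ ln(0.217391) = 0.763029.
1 − 2Q = 0.73913, giving −¼ ln(0.73913) = 0.075570.
d = 0.763029 + 0.075570 = 0.838599.

0.839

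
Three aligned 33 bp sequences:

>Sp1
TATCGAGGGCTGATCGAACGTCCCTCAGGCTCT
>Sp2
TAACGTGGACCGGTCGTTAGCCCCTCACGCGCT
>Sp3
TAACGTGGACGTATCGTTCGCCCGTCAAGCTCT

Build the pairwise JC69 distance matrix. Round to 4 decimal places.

Sp1–Sp2: 11/33 sites differ → p ≈ 0.333333, d = −0.75 ln(1 − 0.444444) = 0.440839 ≈ 0.4408.
Sp1–Sp3: 10/33 sites differ → p ≈ 0.30303, d = −0.75 ln(1 − 0.40404) = 0.388186 ≈ 0.3882.
Sp2–Sp3: 7/33 sites differ → p ≈ 0.212121, d = −0.75 ln(1 − 0.282828) = 0.249330 ≈ 0.2493.

d(Sp1,Sp2) = 0.4408, d(Sp1,Sp3) = 0.3882, d(Sp2,Sp3) = 0.2493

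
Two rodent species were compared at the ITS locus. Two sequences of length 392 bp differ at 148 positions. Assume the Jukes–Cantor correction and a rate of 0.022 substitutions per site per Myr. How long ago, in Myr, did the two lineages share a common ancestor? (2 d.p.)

11.93

p = 148/392 ≈ 0.377551.
d = −(3/4) ln(1 − 4p/3) = −0.75 ln(1 − 0.503401) = −0.75 ln(0.496599)
  = −0.75 × (-0.699972) = 0.524979 substitutions/site.
Under a molecular clock d = 2μt, so t = d/(2μ) = 0.524979 / (2 × 0.022) = 11.93 Myr.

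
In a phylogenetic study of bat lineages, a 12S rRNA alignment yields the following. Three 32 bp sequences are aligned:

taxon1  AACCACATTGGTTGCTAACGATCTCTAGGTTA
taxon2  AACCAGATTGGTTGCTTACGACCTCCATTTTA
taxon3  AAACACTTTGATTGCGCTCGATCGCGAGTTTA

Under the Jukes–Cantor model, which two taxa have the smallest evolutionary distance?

taxon1 and taxon2

taxon1–taxon2: 6/32 differ, p = 0.188, d = 0.216.
taxon1–taxon3: 9/32 differ, p = 0.281, d = 0.353.
taxon2–taxon3: 11/32 differ, p = 0.344, d = 0.460.
The smallest distance is between taxon1 and taxon2.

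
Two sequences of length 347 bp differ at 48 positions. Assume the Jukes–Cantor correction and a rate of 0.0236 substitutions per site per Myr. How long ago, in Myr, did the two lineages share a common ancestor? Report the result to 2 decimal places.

p = 48/347 ≈ 0.138329.
d = −(3/4) ln(1 − 4p/3) = −0.75 ln(1 − 0.184439) = −0.75 ln(0.815561)
  = −0.75 × (-0.203879) = 0.152909 substitutions/site.
Under a molecular clock d = 2μt, so t = d/(2μ) = 0.152909 / (2 × 0.0236) = 3.24 Myr.

3.24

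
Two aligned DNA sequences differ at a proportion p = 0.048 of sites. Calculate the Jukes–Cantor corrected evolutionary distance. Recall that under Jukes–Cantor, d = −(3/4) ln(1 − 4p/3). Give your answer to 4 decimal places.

d = −(3/4) ln(1 − 4p/3) = −0.75 ln(1 − 0.064) = −0.75 ln(0.936)
  = −0.75 × (-0.066140) = 0.049605 substitutions/site.

0.0496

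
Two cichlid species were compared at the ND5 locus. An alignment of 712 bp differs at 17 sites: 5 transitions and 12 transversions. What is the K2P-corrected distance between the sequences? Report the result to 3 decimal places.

P = 5/712 ≈ 0.007022 and Q = 12/712 ≈ 0.016854.
Under the Kimura two-parameter model, d = −½ ln(1 − 2P − Q) − ¼ ln(1 − 2Q).
1 − 2P − Q = 0.969102, giving −½ ln(0.969102) = 0.015693.
1 − 2Q = 0.966292, giving −¼ ln(0.966292) = 0.008572.
d = 0.015693 + 0.008572 = 0.024265.

0.024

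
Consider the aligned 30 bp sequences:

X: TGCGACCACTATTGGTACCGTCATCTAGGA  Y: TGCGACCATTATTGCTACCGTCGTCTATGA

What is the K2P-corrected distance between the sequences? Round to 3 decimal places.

0.147

Of 30 sites, 2 differences are transitions and 2 are transversions, so P = 2/30 ≈ 0.066667 and Q = 2/30 ≈ 0.066667.
Under the Kimura two-parameter model, d = −½ ln(1 − 2P − Q) − ¼ ln(1 − 2Q).
1 − 2P − Q = 0.799999, giving −½ ln(0.799999) = 0.111572.
1 − 2Q = 0.866666, giving −¼ ln(0.866666) = 0.035775.
d = 0.111572 + 0.035775 = 0.147347.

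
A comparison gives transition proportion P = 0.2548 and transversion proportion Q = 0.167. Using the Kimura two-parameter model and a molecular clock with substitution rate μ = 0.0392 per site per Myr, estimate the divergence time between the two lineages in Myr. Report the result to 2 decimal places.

8.50

Under the Kimura two-parameter model, d = −½ ln(1 − 2P − Q) − ¼ ln(1 − 2Q).
1 − 2P − Q = 0.3234, giving −½ ln(0.3234) = 0.564433.
1 − 2Q = 0.666, giving −¼ ln(0.666) = 0.101616.
d = 0.564433 + 0.101616 = 0.666049.
Under a molecular clock d = 2μt, so t = d/(2μ) = 0.666049 / (2 × 0.0392) = 8.50 Myr.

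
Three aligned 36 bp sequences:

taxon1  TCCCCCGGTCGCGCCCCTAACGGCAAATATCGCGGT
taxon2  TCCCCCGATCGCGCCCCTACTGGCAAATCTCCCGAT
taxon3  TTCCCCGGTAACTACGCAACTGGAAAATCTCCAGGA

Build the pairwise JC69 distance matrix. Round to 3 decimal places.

taxon1–taxon2: 6/36 sites differ → p ≈ 0.166667, d = −0.75 ln(1 − 0.222223) = 0.188487 ≈ 0.188.
taxon1–taxon3: 14/36 sites differ → p ≈ 0.388889, d = −0.75 ln(1 − 0.518519) = 0.548166 ≈ 0.548.
taxon2–taxon3: 12/36 sites differ → p ≈ 0.333333, d = −0.75 ln(1 − 0.444444) = 0.440839 ≈ 0.441.

d(taxon1,taxon2) = 0.188, d(taxon1,taxon3) = 0.548, d(taxon2,taxon3) = 0.441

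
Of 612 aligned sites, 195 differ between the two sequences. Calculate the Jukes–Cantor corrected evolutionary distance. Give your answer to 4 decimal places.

0.4148

p = 195/612 ≈ 0.318627.
d = −(3/4) ln(1 − 4p/3) = −0.75 ln(1 − 0.424836) = −0.75 ln(0.575164)
  = −0.75 × (-0.553100) = 0.414825 substitutions/site.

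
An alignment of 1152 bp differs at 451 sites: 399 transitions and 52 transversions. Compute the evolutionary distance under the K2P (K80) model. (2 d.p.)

0.69

P = 399/1152 ≈ 0.346354 and Q = 52/1152 ≈ 0.045139.
Under the Kimura two-parameter model, d = −½ ln(1 − 2P − Q) − ¼ ln(1 − 2Q).
1 − 2P − Q = 0.262153, giving −½ ln(0.262153) = 0.669413.
1 − 2Q = 0.909722, giving −¼ ln(0.909722) = 0.023654.
d = 0.669413 + 0.023654 = 0.693067.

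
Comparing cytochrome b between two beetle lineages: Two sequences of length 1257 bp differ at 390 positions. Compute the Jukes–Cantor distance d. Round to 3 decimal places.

p = 390/1257 ≈ 0.310263.
d = −(3/4) ln(1 − 4p/3) = −0.75 ln(1 − 0.413684) = −0.75 ln(0.586316)
  = −0.75 × (-0.533896) = 0.400422 substitutions/site.

0.400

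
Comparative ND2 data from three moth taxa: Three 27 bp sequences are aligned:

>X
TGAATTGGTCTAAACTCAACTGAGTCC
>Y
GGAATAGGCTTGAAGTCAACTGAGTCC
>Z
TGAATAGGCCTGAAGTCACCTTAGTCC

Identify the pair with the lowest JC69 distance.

Y and Z

X–Y: 6/27 differ, p = 0.222, d = 0.264.
X–Z: 6/27 differ, p = 0.222, d = 0.264.
Y–Z: 4/27 differ, p = 0.148, d = 0.165.
The smallest distance is between Y and Z.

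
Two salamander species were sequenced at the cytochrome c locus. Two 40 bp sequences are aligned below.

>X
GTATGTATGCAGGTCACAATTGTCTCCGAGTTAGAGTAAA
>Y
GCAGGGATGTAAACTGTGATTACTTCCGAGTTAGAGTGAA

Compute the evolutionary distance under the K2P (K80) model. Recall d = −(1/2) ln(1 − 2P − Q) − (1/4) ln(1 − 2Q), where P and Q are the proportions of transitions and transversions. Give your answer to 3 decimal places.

Of 40 sites, 13 differences are transitions and 2 are transversions, so P = 13/40 = 0.325 and Q = 2/40 = 0.05.
Under the Kimura two-parameter model, d = −½ ln(1 − 2P − Q) − ¼ ln(1 − 2Q).
1 − 2P − Q = 0.3, giving −½ ln(0.3) = 0.601986.
1 − 2Q = 0.9, giving −¼ ln(0.9) = 0.026340.
d = 0.601986 + 0.026340 = 0.628326.

0.628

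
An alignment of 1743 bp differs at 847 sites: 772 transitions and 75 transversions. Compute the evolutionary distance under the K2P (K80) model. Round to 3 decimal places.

P = 772/1743 ≈ 0.442915 and Q = 75/1743 ≈ 0.043029.
Under the Kimura two-parameter model, d = −½ ln(1 − 2P − Q) − ¼ ln(1 − 2Q).
1 − 2P − Q = 0.071141, giving −½ ln(0.071141) = 1.321546.
1 − 2Q = 0.913942, giving −¼ ln(0.913942) = 0.022497.
d = 1.321546 + 0.022497 = 1.344043.

1.344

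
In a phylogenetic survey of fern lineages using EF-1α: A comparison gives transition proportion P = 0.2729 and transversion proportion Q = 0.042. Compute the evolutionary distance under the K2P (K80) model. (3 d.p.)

0.465

Under the Kimura two-parameter model, d = −½ ln(1 − 2P − Q) − ¼ ln(1 − 2Q).
1 − 2P − Q = 0.4122, giving −½ ln(0.4122) = 0.443123.
1 − 2Q = 0.916, giving −¼ ln(0.916) = 0.021935.
d = 0.443123 + 0.021935 = 0.465058.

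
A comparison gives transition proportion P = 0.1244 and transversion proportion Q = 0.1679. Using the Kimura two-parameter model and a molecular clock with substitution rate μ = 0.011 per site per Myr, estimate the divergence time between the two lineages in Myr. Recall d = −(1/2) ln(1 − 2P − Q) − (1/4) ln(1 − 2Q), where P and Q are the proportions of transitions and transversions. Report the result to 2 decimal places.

Under the Kimura two-parameter model, d = −½ ln(1 − 2P − Q) − ¼ ln(1 − 2Q).
1 − 2P − Q = 0.5833, giving −½ ln(0.5833) = 0.269527.
1 − 2Q = 0.6642, giving −¼ ln(0.6642) = 0.102293.
d = 0.269527 + 0.102293 = 0.371820.
Under a molecular clock d = 2μt, so t = d/(2μ) = 0.371820 / (2 × 0.011) = 16.90 Myr.

16.90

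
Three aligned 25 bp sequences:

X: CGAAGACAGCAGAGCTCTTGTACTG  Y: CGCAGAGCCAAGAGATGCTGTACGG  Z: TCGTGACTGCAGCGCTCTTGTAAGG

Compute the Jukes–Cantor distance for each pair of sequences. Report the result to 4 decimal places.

X–Y: 9/25 sites differ → p = 0.36, d = −0.75 ln(1 − 0.48) = 0.490445 ≈ 0.4904.
X–Z: 8/25 sites differ → p = 0.32, d = −0.75 ln(1 − 0.426667) = 0.417216 ≈ 0.4172.
Y–Z: 13/25 sites differ → p = 0.52, d = −0.75 ln(1 − 0.693333) = 0.886495 ≈ 0.8865.

d(X,Y) = 0.4904, d(X,Z) = 0.4172, d(Y,Z) = 0.8865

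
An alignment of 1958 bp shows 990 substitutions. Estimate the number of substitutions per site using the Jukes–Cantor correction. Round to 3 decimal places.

0.841

p = 990/1958 ≈ 0.505618.
d = −(3/4) ln(1 − 4p/3) = −0.75 ln(1 − 0.674157) = −0.75 ln(0.325843)
  = −0.75 × (-1.121340) = 0.841005 substitutions/site.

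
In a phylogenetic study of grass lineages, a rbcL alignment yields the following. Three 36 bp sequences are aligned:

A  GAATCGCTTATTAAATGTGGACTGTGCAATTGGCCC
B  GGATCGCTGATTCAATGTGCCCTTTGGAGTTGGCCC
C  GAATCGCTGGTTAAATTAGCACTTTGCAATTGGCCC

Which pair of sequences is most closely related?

A and C

A–B: 8/36 differ, p = 0.222, d = 0.264.
A–C: 6/36 differ, p = 0.167, d = 0.188.
B–C: 8/36 differ, p = 0.222, d = 0.264.
The smallest distance is between A and C.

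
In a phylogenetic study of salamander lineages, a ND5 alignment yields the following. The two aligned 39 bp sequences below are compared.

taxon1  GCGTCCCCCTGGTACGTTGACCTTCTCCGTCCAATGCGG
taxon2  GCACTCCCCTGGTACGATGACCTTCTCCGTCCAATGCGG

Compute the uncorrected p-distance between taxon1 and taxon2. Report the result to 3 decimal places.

0.103

The sequences differ at 4 of 39 positions (sites 3, 4, 5, 17).
p = 4/39 = 0.102564… ≈ 0.103 (to 3 d.p.).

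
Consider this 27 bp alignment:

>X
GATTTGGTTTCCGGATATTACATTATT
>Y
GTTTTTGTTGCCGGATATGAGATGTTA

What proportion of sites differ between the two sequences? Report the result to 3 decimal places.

The sequences differ at 8 of 27 positions (sites 2, 6, 10, 19, 21, 24, 25, 27).
p = 8/27 = 0.296296… ≈ 0.296 (to 3 d.p.).

0.296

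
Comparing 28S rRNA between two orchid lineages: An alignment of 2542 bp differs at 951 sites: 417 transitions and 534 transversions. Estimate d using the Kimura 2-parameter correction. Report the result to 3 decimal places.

0.523

P = 417/2542 ≈ 0.164044 and Q = 534/2542 ≈ 0.210071.
Under the Kimura two-parameter model, d = −½ ln(1 − 2P − Q) − ¼ ln(1 − 2Q).
1 − 2P − Q = 0.461841, giving −½ ln(0.461841) = 0.386267.
1 − 2Q = 0.579858, giving −¼ ln(0.579858) = 0.136243.
d = 0.386267 + 0.136243 = 0.522510.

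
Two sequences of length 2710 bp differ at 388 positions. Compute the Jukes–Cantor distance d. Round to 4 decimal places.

0.1589

p = 388/2710 ≈ 0.143173.
d = −(3/4) ln(1 − 4p/3) = −0.75 ln(1 − 0.190897) = −0.75 ln(0.809103)
  = −0.75 × (-0.211829) = 0.158872 substitutions/site.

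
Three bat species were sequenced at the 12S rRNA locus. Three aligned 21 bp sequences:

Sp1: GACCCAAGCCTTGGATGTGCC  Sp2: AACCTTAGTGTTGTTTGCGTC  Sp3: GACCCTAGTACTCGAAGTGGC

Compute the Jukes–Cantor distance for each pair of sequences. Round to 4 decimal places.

Sp1–Sp2: 9/21 sites differ → p ≈ 0.428571, d = −0.75 ln(1 − 0.571428) = 0.635472 ≈ 0.6355.
Sp1–Sp3: 7/21 sites differ → p ≈ 0.333333, d = −0.75 ln(1 − 0.444444) = 0.440839 ≈ 0.4408.
Sp2–Sp3: 10/21 sites differ → p ≈ 0.47619, d = −0.75 ln(1 − 0.63492) = 0.755729 ≈ 0.7557.

d(Sp1,Sp2) = 0.6355, d(Sp1,Sp3) = 0.4408, d(Sp2,Sp3) = 0.7557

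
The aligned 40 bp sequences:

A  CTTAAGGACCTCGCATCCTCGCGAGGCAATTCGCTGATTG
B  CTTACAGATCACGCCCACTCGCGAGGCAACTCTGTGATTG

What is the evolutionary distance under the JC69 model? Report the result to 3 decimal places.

0.304

The sequences differ at 10 of 40 sites (5, 6, 9, 11, 15, 16, 17, 30, 33, 34), so p = 10/40 = 0.25.
d = −(3/4) ln(1 − 4p/3) = −0.75 ln(1 − 0.333333) = −0.75 ln(0.666667)
  = −0.75 × (-0.405465) = 0.304099 substitutions/site.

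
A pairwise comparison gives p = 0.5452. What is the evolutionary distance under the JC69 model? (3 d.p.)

d = −(3/4) ln(1 − 4p/3) = −0.75 ln(1 − 0.726933) = −0.75 ln(0.273067)
  = −0.75 × (-1.298038) = 0.973529 substitutions/site.

0.974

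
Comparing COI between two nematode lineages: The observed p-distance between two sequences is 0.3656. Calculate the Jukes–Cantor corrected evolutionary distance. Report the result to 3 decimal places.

0.501

d = −(3/4) ln(1 − 4p/3) = −0.75 ln(1 − 0.487467) = −0.75 ln(0.512533)
  = −0.75 × (-0.668390) = 0.501293 substitutions/site.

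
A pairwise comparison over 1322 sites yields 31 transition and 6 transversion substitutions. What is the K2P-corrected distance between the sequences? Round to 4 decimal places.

0.0287

P = 31/1322 ≈ 0.023449 and Q = 6/1322 ≈ 0.004539.
Under the Kimura two-parameter model, d = −½ ln(1 − 2P − Q) − ¼ ln(1 − 2Q).
1 − 2P − Q = 0.948563, giving −½ ln(0.948563) = 0.026404.
1 − 2Q = 0.990922, giving −¼ ln(0.990922) = 0.002280.
d = 0.026404 + 0.002280 = 0.028684.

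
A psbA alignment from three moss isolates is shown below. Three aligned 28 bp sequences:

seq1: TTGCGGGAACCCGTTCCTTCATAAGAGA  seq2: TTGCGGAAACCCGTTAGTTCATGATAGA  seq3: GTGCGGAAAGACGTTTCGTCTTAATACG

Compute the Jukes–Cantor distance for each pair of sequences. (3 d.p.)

d(seq1,seq2) = 0.204, d(seq1,seq3) = 0.485, d(seq2,seq3) = 0.485

seq1–seq2: 5/28 sites differ → p ≈ 0.178571, d = −0.75 ln(1 − 0.238095) = 0.203950 ≈ 0.204.
seq1–seq3: 10/28 sites differ → p ≈ 0.357143, d = −0.75 ln(1 − 0.476191) = 0.484971 ≈ 0.485.
seq2–seq3: 10/28 sites differ → p ≈ 0.357143, d = −0.75 ln(1 − 0.476191) = 0.484971 ≈ 0.485.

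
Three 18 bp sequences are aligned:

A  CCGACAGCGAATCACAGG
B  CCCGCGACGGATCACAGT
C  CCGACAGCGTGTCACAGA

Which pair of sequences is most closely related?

A and C

A–B: 6/18 differ, p = 0.333, d = 0.441.
A–C: 3/18 differ, p = 0.167, d = 0.188.
B–C: 7/18 differ, p = 0.389, d = 0.548.
The smallest distance is between A and C.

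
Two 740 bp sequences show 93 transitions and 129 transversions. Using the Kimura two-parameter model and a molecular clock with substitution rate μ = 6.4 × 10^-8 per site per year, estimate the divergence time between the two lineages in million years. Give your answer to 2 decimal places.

P = 93/740 ≈ 0.125676 and Q = 129/740 ≈ 0.174324.
Under the Kimura two-parameter model, d = −½ ln(1 − 2P − Q) − ¼ ln(1 − 2Q).
1 − 2P − Q = 0.574324, giving −½ ln(0.574324) = 0.277281.
1 − 2Q = 0.651352, giving −¼ ln(0.651352) = 0.107176.
d = 0.277281 + 0.107176 = 0.384457.
Under a molecular clock d = 2μt, so t = d/(2μ) = 0.384457 / (2 × 6.4 × 10^-8) = 3.00 million years.

3.00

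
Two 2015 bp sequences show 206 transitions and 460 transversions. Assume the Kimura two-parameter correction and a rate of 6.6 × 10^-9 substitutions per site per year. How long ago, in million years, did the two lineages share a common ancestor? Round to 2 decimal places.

P = 206/2015 ≈ 0.102233 and Q = 460/2015 ≈ 0.228288.
Under the Kimura two-parameter model, d = −½ ln(1 − 2P − Q) − ¼ ln(1 − 2Q).
1 − 2P − Q = 0.567246, giving −½ ln(0.567246) = 0.283481.
1 − 2Q = 0.543424, giving −¼ ln(0.543424) = 0.152466.
d = 0.283481 + 0.152466 = 0.435947.
Under a molecular clock d = 2μt, so t = d/(2μ) = 0.435947 / (2 × 6.6 × 10^-9) = 33.03 million years.

33.03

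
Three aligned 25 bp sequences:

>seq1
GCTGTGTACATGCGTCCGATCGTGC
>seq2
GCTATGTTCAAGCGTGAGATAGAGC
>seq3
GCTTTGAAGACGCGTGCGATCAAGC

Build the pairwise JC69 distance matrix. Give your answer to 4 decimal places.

seq1–seq2: 7/25 sites differ → p = 0.28, d = −0.75 ln(1 − 0.373333) = 0.350505 ≈ 0.3505.
seq1–seq3: 7/25 sites differ → p = 0.28, d = −0.75 ln(1 − 0.373333) = 0.350505 ≈ 0.3505.
seq2–seq3: 8/25 sites differ → p = 0.32, d = −0.75 ln(1 − 0.426667) = 0.417216 ≈ 0.4172.

d(seq1,seq2) = 0.3505, d(seq1,seq3) = 0.3505, d(seq2,seq3) = 0.4172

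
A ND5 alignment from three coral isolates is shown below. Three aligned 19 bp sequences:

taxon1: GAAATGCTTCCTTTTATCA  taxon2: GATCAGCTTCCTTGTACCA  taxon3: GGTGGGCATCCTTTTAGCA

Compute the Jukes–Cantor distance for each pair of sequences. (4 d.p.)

taxon1–taxon2: 5/19 sites differ → p ≈ 0.263158, d = −0.75 ln(1 − 0.350877) = 0.324100 ≈ 0.3241.
taxon1–taxon3: 6/19 sites differ → p ≈ 0.315789, d = −0.75 ln(1 − 0.421052) = 0.409907 ≈ 0.4099.
taxon2–taxon3: 6/19 sites differ → p ≈ 0.315789, d = −0.75 ln(1 − 0.421052) = 0.409907 ≈ 0.4099.

d(taxon1,taxon2) = 0.3241, d(taxon1,taxon3) = 0.4099, d(taxon2,taxon3) = 0.4099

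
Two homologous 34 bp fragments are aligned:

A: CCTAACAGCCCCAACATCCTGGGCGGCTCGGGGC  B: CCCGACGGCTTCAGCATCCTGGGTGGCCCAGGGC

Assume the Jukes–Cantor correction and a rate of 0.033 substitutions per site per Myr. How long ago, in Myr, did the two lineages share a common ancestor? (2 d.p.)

The sequences differ at 9 of 34 sites (3, 4, 7, 10, 11, 14, 24, 28, 30), so p = 9/34 ≈ 0.264706.
d = −(3/4) ln(1 − 4p/3) = −0.75 ln(1 − 0.352941) = −0.75 ln(0.647059)
  = −0.75 × (-0.435318) = 0.326489 substitutions/site.
Under a molecular clock d = 2μt, so t = d/(2μ) = 0.326489 / (2 × 0.033) = 4.95 Myr.

4.95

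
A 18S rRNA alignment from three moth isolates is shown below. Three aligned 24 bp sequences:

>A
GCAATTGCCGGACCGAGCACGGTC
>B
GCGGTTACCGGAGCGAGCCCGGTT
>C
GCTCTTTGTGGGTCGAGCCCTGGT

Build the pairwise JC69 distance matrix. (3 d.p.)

d(A,B) = 0.304, d(A,C) = 0.708, d(B,C) = 0.520

A–B: 6/24 sites differ → p = 0.25, d = −0.75 ln(1 − 0.333333) = 0.304098 ≈ 0.304.
A–C: 11/24 sites differ → p ≈ 0.458333, d = −0.75 ln(1 − 0.611111) = 0.708346 ≈ 0.708.
B–C: 9/24 sites differ → p = 0.375, d = −0.75 ln(1 − 0.5) = 0.519860 ≈ 0.520.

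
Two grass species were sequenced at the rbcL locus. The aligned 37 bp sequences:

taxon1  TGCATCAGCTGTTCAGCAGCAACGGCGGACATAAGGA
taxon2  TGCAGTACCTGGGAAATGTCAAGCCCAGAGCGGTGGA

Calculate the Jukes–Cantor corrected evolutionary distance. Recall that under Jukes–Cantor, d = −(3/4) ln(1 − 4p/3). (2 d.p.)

The sequences differ at 19 of 37 sites, so p = 19/37 ≈ 0.513514.
d = −(3/4) ln(1 − 4p/3) = −0.75 ln(1 − 0.684685) = −0.75 ln(0.315315)
  = −0.75 × (-1.154183) = 0.865637 substitutions/site.

0.87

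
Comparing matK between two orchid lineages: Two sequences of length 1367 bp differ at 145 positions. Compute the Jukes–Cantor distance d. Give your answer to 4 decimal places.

p = 145/1367 ≈ 0.106072.
d = −(3/4) ln(1 − 4p/3) = −0.75 ln(1 − 0.141429) = −0.75 ln(0.858571)
  = −0.75 × (-0.152486) = 0.114365 substitutions/site.

0.1144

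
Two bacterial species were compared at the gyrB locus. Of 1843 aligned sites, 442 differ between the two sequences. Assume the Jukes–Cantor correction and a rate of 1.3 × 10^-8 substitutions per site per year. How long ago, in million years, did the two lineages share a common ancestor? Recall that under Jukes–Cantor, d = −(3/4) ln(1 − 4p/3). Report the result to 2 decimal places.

p = 442/1843 ≈ 0.239826.
d = −(3/4) ln(1 − 4p/3) = −0.75 ln(1 − 0.319768) = −0.75 ln(0.680232)
  = −0.75 × (-0.385321) = 0.288991 substitutions/site.
Under a molecular clock d = 2μt, so t = d/(2μ) = 0.288991 / (2 × 1.3 × 10^-8) = 11.12 million years.

11.12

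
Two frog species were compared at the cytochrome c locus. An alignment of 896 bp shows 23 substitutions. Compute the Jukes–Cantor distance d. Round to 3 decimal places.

0.026

p = 23/896 ≈ 0.02567.
d = −(3/4) ln(1 − 4p/3) = −0.75 ln(1 − 0.034227) = −0.75 ln(0.965773)
  = −0.75 × (-0.034826) = 0.026120 substitutions/site.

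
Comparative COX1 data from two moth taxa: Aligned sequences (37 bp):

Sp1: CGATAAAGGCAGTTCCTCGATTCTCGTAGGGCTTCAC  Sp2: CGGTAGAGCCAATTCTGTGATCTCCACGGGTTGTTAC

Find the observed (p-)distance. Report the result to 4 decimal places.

The sequences differ at 17 of 37 positions.
p = 17/37 = 0.459459… ≈ 0.4595 (to 4 d.p.).

0.4595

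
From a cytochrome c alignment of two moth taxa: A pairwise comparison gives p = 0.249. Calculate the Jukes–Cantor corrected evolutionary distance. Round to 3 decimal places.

d = −(3/4) ln(1 − 4p/3) = −0.75 ln(1 − 0.332) = −0.75 ln(0.668)
  = −0.75 × (-0.403467) = 0.302600 substitutions/site.

0.303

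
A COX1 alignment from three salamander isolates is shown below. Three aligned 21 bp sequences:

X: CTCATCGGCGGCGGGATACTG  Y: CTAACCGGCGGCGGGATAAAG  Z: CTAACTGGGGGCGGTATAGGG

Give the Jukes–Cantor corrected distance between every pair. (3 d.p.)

X–Y: 4/21 sites differ → p ≈ 0.190476, d = −0.75 ln(1 − 0.253968) = 0.219740 ≈ 0.220.
X–Z: 7/21 sites differ → p ≈ 0.333333, d = −0.75 ln(1 − 0.444444) = 0.440839 ≈ 0.441.
Y–Z: 5/21 sites differ → p ≈ 0.238095, d = −0.75 ln(1 − 0.31746) = 0.286451 ≈ 0.286.

d(X,Y) = 0.220, d(X,Z) = 0.441, d(Y,Z) = 0.286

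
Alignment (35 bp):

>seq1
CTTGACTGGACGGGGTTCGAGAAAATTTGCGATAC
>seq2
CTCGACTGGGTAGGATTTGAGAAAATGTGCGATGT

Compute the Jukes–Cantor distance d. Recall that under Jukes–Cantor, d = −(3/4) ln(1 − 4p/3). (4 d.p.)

The sequences differ at 9 of 35 sites (3, 10, 11, 12, 15, 18, 27, 34, 35), so p = 9/35 ≈ 0.257143.
d = −(3/4) ln(1 − 4p/3) = −0.75 ln(1 − 0.342857) = −0.75 ln(0.657143)
  = −0.75 × (-0.419854) = 0.314891 substitutions/site.

0.3149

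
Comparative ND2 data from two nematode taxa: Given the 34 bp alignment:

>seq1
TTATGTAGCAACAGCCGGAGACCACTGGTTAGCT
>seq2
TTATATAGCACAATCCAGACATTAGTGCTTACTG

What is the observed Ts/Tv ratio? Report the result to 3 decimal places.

Transitions are A↔G and C↔T; transversions are all other mismatches.
Transitions: 5. Transversions: 8.
R = 5/8 = 0.625.

0.625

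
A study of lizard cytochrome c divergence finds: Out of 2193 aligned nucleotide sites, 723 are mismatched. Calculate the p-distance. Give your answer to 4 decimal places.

p = 723/2193 = 0.329685… ≈ 0.3297 (to 4 d.p.).

0.3297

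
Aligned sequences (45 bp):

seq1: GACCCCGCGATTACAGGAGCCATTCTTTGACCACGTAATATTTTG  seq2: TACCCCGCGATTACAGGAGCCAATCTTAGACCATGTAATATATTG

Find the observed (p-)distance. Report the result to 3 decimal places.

The sequences differ at 5 of 45 positions (sites 1, 23, 28, 34, 42).
p = 5/45 = 0.111111… ≈ 0.111 (to 3 d.p.).

0.111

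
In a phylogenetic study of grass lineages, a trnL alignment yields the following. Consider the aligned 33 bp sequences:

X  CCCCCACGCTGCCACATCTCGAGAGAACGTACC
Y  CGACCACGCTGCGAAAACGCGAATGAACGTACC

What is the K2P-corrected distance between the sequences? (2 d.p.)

Of 33 sites, 1 differences are transitions and 7 are transversions, so P = 1/33 ≈ 0.030303 and Q = 7/33 ≈ 0.212121.
Under the Kimura two-parameter model, d = −½ ln(1 − 2P − Q) − ¼ ln(1 − 2Q).
1 − 2P − Q = 0.727273, giving −½ ln(0.727273) = 0.159227.
1 − 2Q = 0.575758, giving −¼ ln(0.575758) = 0.138017.
d = 0.159227 + 0.138017 = 0.297244.

0.30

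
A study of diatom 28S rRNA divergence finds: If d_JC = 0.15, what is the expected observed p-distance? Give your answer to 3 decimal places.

0.136

p = (3/4)(1 − e^(−4d/3)) = 0.75 × (1 − e^(-0.2)) = 0.75 × (1 − 0.818731) = 0.135952.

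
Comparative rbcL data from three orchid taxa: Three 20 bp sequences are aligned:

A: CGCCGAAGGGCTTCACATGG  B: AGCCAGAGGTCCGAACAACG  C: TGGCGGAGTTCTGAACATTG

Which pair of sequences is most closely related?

B and C

A–B: 9/20 differ, p = 0.450, d = 0.687.
A–C: 8/20 differ, p = 0.400, d = 0.572.
B–C: 7/20 differ, p = 0.350, d = 0.471.
The smallest distance is between B and C.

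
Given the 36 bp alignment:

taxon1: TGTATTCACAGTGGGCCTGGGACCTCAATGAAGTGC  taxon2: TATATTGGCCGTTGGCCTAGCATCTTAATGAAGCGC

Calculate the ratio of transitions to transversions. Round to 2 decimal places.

1.50

Transitions are A↔G and C↔T; transversions are all other mismatches.
Transitions: 6. Transversions: 4.
R = 6/4 = 1.50.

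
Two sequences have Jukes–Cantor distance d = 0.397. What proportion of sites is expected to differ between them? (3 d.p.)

0.308

p = (3/4)(1 − e^(−4d/3)) = 0.75 × (1 − e^(-0.529333)) = 0.75 × (1 − 0.588998) = 0.308252.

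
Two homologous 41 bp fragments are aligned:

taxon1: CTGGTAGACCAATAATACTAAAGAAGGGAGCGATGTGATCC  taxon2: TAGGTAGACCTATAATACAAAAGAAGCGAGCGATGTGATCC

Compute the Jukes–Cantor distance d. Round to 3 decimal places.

0.133

The sequences differ at 5 of 41 sites (1, 2, 11, 19, 27), so p = 5/41 ≈ 0.121951.
d = −(3/4) ln(1 − 4p/3) = −0.75 ln(1 − 0.162601) = −0.75 ln(0.837399)
  = −0.75 × (-0.177455) = 0.133091 substitutions/site.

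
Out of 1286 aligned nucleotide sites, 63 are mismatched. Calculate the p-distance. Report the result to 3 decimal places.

0.049

p = 63/1286 = 0.048989… ≈ 0.049 (to 3 d.p.).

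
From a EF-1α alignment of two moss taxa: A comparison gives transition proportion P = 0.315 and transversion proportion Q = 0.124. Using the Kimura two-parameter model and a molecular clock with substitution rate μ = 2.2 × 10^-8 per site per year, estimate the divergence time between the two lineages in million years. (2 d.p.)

Under the Kimura two-parameter model, d = −½ ln(1 − 2P − Q) − ¼ ln(1 − 2Q).
1 − 2P − Q = 0.246, giving −½ ln(0.246) = 0.701212.
1 − 2Q = 0.752, giving −¼ ln(0.752) = 0.071255.
d = 0.701212 + 0.071255 = 0.772467.
Under a molecular clock d = 2μt, so t = d/(2μ) = 0.772467 / (2 × 2.2 × 10^-8) = 17.56 million years.

17.56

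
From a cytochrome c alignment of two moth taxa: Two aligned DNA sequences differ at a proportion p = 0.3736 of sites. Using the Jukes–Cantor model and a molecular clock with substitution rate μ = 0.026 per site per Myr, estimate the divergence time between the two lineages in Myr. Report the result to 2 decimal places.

d = −(3/4) ln(1 − 4p/3) = −0.75 ln(1 − 0.498133) = −0.75 ln(0.501867)
  = −0.75 × (-0.689420) = 0.517065 substitutions/site.
Under a molecular clock d = 2μt, so t = d/(2μ) = 0.517065 / (2 × 0.026) = 9.94 Myr.

9.94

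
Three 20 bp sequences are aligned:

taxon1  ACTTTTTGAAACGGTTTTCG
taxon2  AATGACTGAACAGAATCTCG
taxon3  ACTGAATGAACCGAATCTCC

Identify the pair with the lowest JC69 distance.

taxon1–taxon2: 9/20 differ, p = 0.450, d = 0.687.
taxon1–taxon3: 8/20 differ, p = 0.400, d = 0.572.
taxon2–taxon3: 4/20 differ, p = 0.200, d = 0.233.
The smallest distance is between taxon2 and taxon3.

taxon2 and taxon3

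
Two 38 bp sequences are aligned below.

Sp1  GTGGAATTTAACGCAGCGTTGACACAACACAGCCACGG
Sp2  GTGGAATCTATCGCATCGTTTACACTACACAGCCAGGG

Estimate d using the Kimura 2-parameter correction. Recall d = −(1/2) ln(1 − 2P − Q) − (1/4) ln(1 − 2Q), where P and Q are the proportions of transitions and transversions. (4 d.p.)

Of 38 sites, 1 differences are transitions and 5 are transversions, so P = 1/38 ≈ 0.026316 and Q = 5/38 ≈ 0.131579.
Under the Kimura two-parameter model, d = −½ ln(1 − 2P − Q) − ¼ ln(1 − 2Q).
1 − 2P − Q = 0.815789, giving −½ ln(0.815789) = 0.101800.
1 − 2Q = 0.736842, giving −¼ ln(0.736842) = 0.076345.
d = 0.101800 + 0.076345 = 0.178145.

0.1781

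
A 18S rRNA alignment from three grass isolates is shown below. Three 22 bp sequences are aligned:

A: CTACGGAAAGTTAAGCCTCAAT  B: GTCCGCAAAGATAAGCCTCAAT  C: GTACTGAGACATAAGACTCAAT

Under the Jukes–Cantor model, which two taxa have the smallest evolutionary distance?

A and B

A–B: 4/22 differ, p = 0.182, d = 0.208.
A–C: 6/22 differ, p = 0.273, d = 0.339.
B–C: 6/22 differ, p = 0.273, d = 0.339.
The smallest distance is between A and B.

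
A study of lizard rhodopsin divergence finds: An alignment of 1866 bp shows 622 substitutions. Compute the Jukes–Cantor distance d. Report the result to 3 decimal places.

0.441

p = 622/1866 ≈ 0.333333.
d = −(3/4) ln(1 − 4p/3) = −0.75 ln(1 − 0.444444) = −0.75 ln(0.555556)
  = −0.75 × (-0.587786) = 0.440840 substitutions/site.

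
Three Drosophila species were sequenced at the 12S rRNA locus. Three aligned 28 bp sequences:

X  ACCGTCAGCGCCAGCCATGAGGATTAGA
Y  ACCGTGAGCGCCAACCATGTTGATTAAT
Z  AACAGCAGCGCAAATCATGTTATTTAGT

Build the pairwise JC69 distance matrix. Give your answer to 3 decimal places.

d(X,Y) = 0.252, d(X,Z) = 0.556, d(Y,Z) = 0.420

X–Y: 6/28 sites differ → p ≈ 0.214286, d = −0.75 ln(1 − 0.285715) = 0.252355 ≈ 0.252.
X–Z: 11/28 sites differ → p ≈ 0.392857, d = −0.75 ln(1 − 0.523809) = 0.556452 ≈ 0.556.
Y–Z: 9/28 sites differ → p ≈ 0.321429, d = −0.75 ln(1 − 0.428572) = 0.419713 ≈ 0.420.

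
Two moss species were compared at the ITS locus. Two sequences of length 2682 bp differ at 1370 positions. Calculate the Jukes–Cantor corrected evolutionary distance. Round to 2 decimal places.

0.86

p = 1370/2682 ≈ 0.510813.
d = −(3/4) ln(1 − 4p/3) = −0.75 ln(1 − 0.681084) = −0.75 ln(0.318916)
  = −0.75 × (-1.142828) = 0.857121 substitutions/site.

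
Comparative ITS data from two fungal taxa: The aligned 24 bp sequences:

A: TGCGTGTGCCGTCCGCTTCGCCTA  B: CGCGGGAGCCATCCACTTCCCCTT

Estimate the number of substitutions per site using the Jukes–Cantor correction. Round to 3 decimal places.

0.369

The sequences differ at 7 of 24 sites (1, 5, 7, 11, 15, 20, 24), so p = 7/24 ≈ 0.291667.
d = −(3/4) ln(1 − 4p/3) = −0.75 ln(1 − 0.388889) = −0.75 ln(0.611111)
  = −0.75 × (-0.492477) = 0.369358 substitutions/site.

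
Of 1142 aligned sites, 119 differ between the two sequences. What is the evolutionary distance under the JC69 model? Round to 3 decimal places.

p = 119/1142 ≈ 0.104203.
d = −(3/4) ln(1 − 4p/3) = −0.75 ln(1 − 0.138937) = −0.75 ln(0.861063)
  = −0.75 × (-0.149588) = 0.112191 substitutions/site.

0.112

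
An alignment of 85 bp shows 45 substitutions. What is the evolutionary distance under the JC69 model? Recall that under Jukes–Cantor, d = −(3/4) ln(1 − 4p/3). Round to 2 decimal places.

p = 45/85 ≈ 0.529412.
d = −(3/4) ln(1 − 4p/3) = −0.75 ln(1 − 0.705883) = −0.75 ln(0.294117)
  = −0.75 × (-1.223778) = 0.917834 substitutions/site.

0.92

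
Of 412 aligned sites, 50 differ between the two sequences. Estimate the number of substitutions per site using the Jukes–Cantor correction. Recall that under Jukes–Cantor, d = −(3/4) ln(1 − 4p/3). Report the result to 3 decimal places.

p = 50/412 ≈ 0.121359.
d = −(3/4) ln(1 − 4p/3) = −0.75 ln(1 − 0.161812) = −0.75 ln(0.838188)
  = −0.75 × (-0.176513) = 0.132385 substitutions/site.

0.132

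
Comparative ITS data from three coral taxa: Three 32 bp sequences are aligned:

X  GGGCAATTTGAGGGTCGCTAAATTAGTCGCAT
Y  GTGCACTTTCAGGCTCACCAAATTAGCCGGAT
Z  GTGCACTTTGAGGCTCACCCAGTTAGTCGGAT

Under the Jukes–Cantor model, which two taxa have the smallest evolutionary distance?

X–Y: 8/32 differ, p = 0.250, d = 0.304.
X–Z: 8/32 differ, p = 0.250, d = 0.304.
Y–Z: 4/32 differ, p = 0.125, d = 0.137.
The smallest distance is between Y and Z.

Y and Z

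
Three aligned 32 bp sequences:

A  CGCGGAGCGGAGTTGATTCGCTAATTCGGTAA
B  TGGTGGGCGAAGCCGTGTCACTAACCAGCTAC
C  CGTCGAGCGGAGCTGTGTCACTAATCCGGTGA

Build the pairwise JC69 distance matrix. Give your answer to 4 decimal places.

A–B: 15/32 sites differ → p = 0.46875, d = −0.75 ln(1 − 0.625) = 0.735622 ≈ 0.7356.
A–C: 8/32 sites differ → p = 0.25, d = −0.75 ln(1 − 0.333333) = 0.304098 ≈ 0.3041.
B–C: 11/32 sites differ → p = 0.34375, d = −0.75 ln(1 − 0.458333) = 0.459828 ≈ 0.4598.

d(A,B) = 0.7356, d(A,C) = 0.3041, d(B,C) = 0.4598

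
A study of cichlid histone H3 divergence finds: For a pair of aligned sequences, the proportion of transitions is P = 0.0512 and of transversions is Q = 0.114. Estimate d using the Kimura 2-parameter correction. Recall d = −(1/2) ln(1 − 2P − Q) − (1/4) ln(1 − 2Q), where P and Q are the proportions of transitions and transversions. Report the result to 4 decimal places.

Under the Kimura two-parameter model, d = −½ ln(1 − 2P − Q) − ¼ ln(1 − 2Q).
1 − 2P − Q = 0.7836, giving −½ ln(0.7836) = 0.121928.
1 − 2Q = 0.772, giving −¼ ln(0.772) = 0.064693.
d = 0.121928 + 0.064693 = 0.186621.

0.1866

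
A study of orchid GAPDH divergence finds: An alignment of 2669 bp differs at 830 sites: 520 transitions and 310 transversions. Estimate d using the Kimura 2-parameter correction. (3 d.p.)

P = 520/2669 ≈ 0.19483 and Q = 310/2669 ≈ 0.116148.
Under the Kimura two-parameter model, d = −½ ln(1 − 2P − Q) − ¼ ln(1 − 2Q).
1 − 2P − Q = 0.494192, giving −½ ln(0.494192) = 0.352416.
1 − 2Q = 0.767704, giving −¼ ln(0.767704) = 0.066088.
d = 0.352416 + 0.066088 = 0.418504.

0.419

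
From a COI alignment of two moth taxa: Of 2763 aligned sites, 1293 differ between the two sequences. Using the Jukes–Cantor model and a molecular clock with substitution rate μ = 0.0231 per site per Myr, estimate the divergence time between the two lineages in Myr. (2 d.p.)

15.88

p = 1293/2763 ≈ 0.46797.
d = −(3/4) ln(1 − 4p/3) = −0.75 ln(1 − 0.62396) = −0.75 ln(0.37604)
  = −0.75 × (-0.978060) = 0.733545 substitutions/site.
Under a molecular clock d = 2μt, so t = d/(2μ) = 0.733545 / (2 × 0.0231) = 15.88 Myr.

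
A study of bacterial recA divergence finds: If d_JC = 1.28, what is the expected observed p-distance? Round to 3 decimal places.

p = (3/4)(1 − e^(−4d/3)) = 0.75 × (1 − e^(-1.706667)) = 0.75 × (1 − 0.181470) = 0.613898.

0.614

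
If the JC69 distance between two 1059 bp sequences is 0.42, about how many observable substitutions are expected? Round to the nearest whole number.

Invert JC69: p = (3/4)(1 − e^(−4d/3)) = 0.75 × (1 − e^(-0.56)) = 0.75 × (1 − 0.571209) = 0.321593.
Expected differing sites = pL ≈ 0.321593 × 1059 = 340.566987 ≈ 341.

341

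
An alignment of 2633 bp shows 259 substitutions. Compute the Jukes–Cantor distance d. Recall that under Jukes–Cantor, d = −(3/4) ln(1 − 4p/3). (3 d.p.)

p = 259/2633 ≈ 0.098367.
d = −(3/4) ln(1 − 4p/3) = −0.75 ln(1 − 0.131156) = −0.75 ln(0.868844)
  = −0.75 × (-0.140592) = 0.105444 substitutions/site.

0.105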